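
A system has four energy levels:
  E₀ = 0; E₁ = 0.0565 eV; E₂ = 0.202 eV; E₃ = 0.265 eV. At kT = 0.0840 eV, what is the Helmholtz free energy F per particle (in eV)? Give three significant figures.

Eᵢ/kT = 0, 0.67262, 2.4048, 3.1548.
Z = Σ e^(−Eᵢ/kT) = e^(−0) + e^(−0.67262) + e^(−2.4048) + e^(−3.1548) = 1.0000 + 0.51037 + 0.090284 + 0.042647 = 1.6433.
F = −kT ln Z = −0.0840 × ln(1.6433) = −0.0840 × 0.49671 = -0.0417 eV.

-0.0417 eV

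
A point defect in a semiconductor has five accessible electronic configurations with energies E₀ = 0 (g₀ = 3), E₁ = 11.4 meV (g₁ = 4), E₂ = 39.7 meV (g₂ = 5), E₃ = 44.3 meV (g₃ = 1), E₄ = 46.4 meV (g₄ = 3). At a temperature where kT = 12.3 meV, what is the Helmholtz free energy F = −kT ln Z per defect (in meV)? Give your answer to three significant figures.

Eᵢ/kT = 0, 0.92683, 3.2276, 3.6016, 3.7724.
Z = Σ gᵢe^(−Eᵢ/kT) = 3·e^(−0) + 4·e^(−0.92683) + 5·e^(−3.2276) + 1·e^(−3.6016) + 3·e^(−3.7724) = 3.0000 + 1.5832 + 0.19826 + 0.027280 + 0.068990 = 4.8777.
F = −kT ln Z = −12.3 × ln(4.8777) = −12.3 × 1.5847 = -19.5 meV.

-19.5 meV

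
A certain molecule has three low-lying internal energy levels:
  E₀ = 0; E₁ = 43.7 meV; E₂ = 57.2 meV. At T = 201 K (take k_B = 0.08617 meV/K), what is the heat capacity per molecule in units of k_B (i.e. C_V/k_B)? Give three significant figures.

k_BT = 0.08617 × 201 K = 17.320 meV.
Eᵢ/kT = 0, 2.5231, 3.3025.
Z = Σ e^(−Eᵢ/kT) = e^(−0) + e^(−2.5231) + e^(−3.3025) = 1.0000 + 0.080211 + 0.036791 = 1.1170.
⟨E⟩ = 5.0221 meV, ⟨E²⟩ = 244.90 meV².
C_V/k_B = (⟨E²⟩ − ⟨E⟩²)/(kT)² = (244.90 − 25.221)/299.98 = 0.732.

0.732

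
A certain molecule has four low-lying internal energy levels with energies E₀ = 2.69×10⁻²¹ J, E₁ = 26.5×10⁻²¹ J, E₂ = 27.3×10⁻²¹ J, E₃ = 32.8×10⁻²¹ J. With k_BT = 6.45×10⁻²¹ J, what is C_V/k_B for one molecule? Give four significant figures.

Eᵢ/kT = 0.417054, 4.10853, 4.23256, 5.08527.
Z = Σ e^(−Eᵢ/kT) = e^(−0.417054) + e^(−4.10853) + e^(−4.23256) + e^(−5.08527) = 0.658985 + 0.0164319 + 0.0145152 + 0.00618722 = 0.696119.
⟨E⟩ = 4.03282, ⟨E²⟩ = 48.5295.
C_V/k_B = (⟨E²⟩ − ⟨E⟩²)/(kT)² = (48.5295 − 16.2636)/41.6025 = 0.7756.

0.7756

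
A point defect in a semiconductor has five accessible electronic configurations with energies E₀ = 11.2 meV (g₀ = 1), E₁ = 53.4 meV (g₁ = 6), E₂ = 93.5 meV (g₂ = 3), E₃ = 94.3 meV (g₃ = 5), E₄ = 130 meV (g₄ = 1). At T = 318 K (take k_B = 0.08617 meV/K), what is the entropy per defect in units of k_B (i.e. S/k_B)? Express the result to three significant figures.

2.18

k_BT = 0.08617 × 318 K = 27.402 meV.
Eᵢ/kT = 0.40873, 1.9488, 3.4122, 3.4414, 4.7442.
Z = Σ gᵢe^(−Eᵢ/kT) = 1·e^(−0.40873) + 6·e^(−1.9488) + 3·e^(−3.4122) + 5·e^(−3.4414) + 1·e^(−4.7442) = 0.66449 + 0.85467 + 0.098906 + 0.16010 + 0.0087020 = 1.7869.
⟨E⟩ = Σ EᵢPᵢ = 43.963 meV.
S/k_B = ln Z + ⟨E⟩/kT = ln(1.7869) + 43.963/27.402 = 0.58048 + 1.6044 = 2.18.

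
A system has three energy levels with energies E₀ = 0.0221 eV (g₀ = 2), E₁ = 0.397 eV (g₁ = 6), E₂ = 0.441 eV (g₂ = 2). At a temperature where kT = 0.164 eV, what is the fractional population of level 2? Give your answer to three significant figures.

0.0562

Eᵢ/kT = 0.13476, 2.4207, 2.6890.
Z = Σ gᵢe^(−Eᵢ/kT) = 2·e^(−0.13476) + 6·e^(−2.4207) + 2·e^(−2.6890) = 1.7479 + 0.53316 + 0.13590 = 2.4170.
P₂ = g₂ e^(−E₂/kT) / Z = 0.13590/2.4170 = 0.0562.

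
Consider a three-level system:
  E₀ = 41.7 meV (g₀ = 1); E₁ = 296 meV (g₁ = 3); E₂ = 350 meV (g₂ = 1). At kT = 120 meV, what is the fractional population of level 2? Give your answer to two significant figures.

Eᵢ/kT = 0.3475, 2.467, 2.917.
Z = Σ gᵢe^(−Eᵢ/kT) = 1·e^(−0.3475) + 3·e^(−2.467) + 1·e^(−2.917) = 0.7065 + 0.2545 + 0.05410 = 1.015.
P₂ = g₂ e^(−E₂/kT) / Z = 0.05410/1.015 = 0.053.

0.053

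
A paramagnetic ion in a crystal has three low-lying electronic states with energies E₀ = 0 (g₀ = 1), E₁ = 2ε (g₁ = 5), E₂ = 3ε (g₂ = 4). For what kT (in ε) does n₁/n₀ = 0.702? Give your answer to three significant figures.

n₁/n₀ = (g₁/g₀) exp[−(E₁−E₀)/kT] = 0.702.
⇒ (E₁−E₀)/kT = ln((5/1)/0.702) = ln(7.1225) = 1.9633.
kT = 2ε / 1.9633 = 1.02 ε.

1.02 ε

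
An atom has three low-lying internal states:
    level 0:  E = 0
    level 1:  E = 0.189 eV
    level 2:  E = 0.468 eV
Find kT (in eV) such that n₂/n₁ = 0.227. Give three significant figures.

0.188 eV

n₂/n₁ = exp[−(E₂−E₁)/kT] = 0.227.
⇒ (E₂−E₁)/kT = ln(1/0.227) = ln(4.4053) = 1.4828.
kT = 0.279 eV / 1.4828 = 0.188 eV.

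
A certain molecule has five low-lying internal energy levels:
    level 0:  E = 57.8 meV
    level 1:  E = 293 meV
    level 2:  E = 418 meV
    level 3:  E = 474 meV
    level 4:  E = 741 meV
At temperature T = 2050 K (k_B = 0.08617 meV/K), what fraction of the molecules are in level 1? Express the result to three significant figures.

k_BT = 0.08617 × 2050 K = 176.65 meV.
Eᵢ/kT = 0.32720, 1.6586, 2.3663, 2.6833, 4.1947.
Z = Σ e^(−Eᵢ/kT) = e^(−0.32720) + e^(−1.6586) + e^(−2.3663) + e^(−2.6833) + e^(−4.1947) = 0.72094 + 0.19041 + 0.093827 + 0.068337 + 0.015075 = 1.0886.
P₁ = e^(−E₁/kT) / Z = 0.19041/1.0886 = 0.175.

0.175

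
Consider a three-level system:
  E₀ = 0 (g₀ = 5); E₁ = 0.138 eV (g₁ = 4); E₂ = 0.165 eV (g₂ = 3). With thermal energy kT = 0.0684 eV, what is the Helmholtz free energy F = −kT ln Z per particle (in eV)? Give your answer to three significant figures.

-0.120 eV

Eᵢ/kT = 0, 2.0175, 2.4123.
Z = Σ gᵢe^(−Eᵢ/kT) = 5·e^(−0) + 4·e^(−2.0175) + 3·e^(−2.4123) = 5.0000 + 0.53195 + 0.26883 = 5.8008.
F = −kT ln Z = −0.0684 × ln(5.8008) = −0.0684 × 1.7580 = -0.120 eV.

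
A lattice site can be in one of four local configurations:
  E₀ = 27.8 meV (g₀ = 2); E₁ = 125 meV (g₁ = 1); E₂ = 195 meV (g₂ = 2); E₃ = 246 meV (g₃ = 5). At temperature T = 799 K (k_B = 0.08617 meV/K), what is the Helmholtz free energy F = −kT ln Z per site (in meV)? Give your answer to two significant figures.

-39 meV

k_BT = 0.08617 × 799 K = 68.85 meV.
Eᵢ/kT = 0.4038, 1.816, 2.832, 3.573.
Z = Σ gᵢe^(−Eᵢ/kT) = 2·e^(−0.4038) + 1·e^(−1.816) + 2·e^(−2.832) + 5·e^(−3.573) = 1.336 + 0.1627 + 0.1178 + 0.1404 = 1.757.
F = −kT ln Z = −68.85 × ln(1.757) = −68.85 × 0.5636 = -39 meV.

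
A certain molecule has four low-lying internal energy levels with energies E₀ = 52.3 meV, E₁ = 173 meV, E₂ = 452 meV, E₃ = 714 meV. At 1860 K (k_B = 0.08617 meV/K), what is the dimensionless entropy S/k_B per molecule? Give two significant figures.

0.85

k_BT = 0.08617 × 1860 K = 160.3 meV.
Eᵢ/kT = 0.3263, 1.079, 2.820, 4.454.
Z = Σ e^(−Eᵢ/kT) = e^(−0.3263) + e^(−1.079) + e^(−2.820) + e^(−4.454) = 0.7216 + 0.3399 + 0.05961 + 0.01163 = 1.133.
⟨E⟩ = Σ EᵢPᵢ = 116.3 meV.
S/k_B = ln Z + ⟨E⟩/kT = ln(1.133) + 116.3/160.3 = 0.1249 + 0.7255 = 0.85.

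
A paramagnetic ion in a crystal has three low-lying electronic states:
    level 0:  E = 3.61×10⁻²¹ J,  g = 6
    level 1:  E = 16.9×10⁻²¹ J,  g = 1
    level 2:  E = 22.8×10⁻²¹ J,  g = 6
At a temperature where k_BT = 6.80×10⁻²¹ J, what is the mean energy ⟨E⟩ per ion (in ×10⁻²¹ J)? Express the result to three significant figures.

Eᵢ/kT = 0.53088, 2.4853, 3.3529.
Z = Σ gᵢe^(−Eᵢ/kT) = 6·e^(−0.53088) + 1·e^(−2.4853) + 6·e^(−3.3529) = 3.5285 + 0.083301 + 0.20990 = 3.8217.
⟨E⟩ = Σ Eᵢ gᵢe^(−Eᵢ/kT) / Z = (3.61·3.5285 + 16.9·0.083301 + 22.8·0.20990) / 3.8217 = 4.95 ×10⁻²¹ J.

4.95 ×10⁻²¹ J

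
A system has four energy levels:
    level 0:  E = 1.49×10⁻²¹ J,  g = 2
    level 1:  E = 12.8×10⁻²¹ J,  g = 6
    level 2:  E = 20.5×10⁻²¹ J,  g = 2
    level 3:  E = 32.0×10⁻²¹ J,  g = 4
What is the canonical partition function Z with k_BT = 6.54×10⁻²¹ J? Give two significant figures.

Eᵢ/kT = 0.2278, 1.957, 3.135, 4.893.
Z = Σ gᵢe^(−Eᵢ/kT) = 2·e^(−0.2278) + 6·e^(−1.957) + 2·e^(−3.135) + 4·e^(−4.893) = 1.593 + 0.8477 + 0.08700 + 0.03000 = 2.558.

Z = 2.6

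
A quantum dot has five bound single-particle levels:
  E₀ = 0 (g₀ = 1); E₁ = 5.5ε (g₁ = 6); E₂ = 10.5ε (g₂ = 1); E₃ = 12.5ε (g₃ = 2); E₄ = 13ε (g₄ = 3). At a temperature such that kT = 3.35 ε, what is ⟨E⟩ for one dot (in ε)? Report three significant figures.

Eᵢ/kT = 0, 1.6418, 3.1343, 3.7313, 3.8806.
Z = Σ gᵢe^(−Eᵢ/kT) = 1·e^(−0) + 6·e^(−1.6418) + 1·e^(−3.1343) + 2·e^(−3.7313) + 3·e^(−3.8806) = 1.0000 + 1.1618 + 0.043530 + 0.047923 + 0.061915 = 2.3152.
⟨E⟩ = Σ Eᵢ gᵢe^(−Eᵢ/kT) / Z = (0·1.0000 + 5.5·1.1618 + 10.5·0.043530 + 12.5·0.047923 + 13·0.061915) / 2.3152 = 3.56 ε.

3.56 ε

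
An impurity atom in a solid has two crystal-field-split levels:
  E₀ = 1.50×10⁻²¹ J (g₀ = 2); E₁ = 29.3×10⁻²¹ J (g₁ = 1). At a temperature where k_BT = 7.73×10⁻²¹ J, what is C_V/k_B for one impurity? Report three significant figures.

Eᵢ/kT = 0.19405, 3.7904.
Z = Σ gᵢe^(−Eᵢ/kT) = 2·e^(−0.19405) + 1·e^(−3.7904) = 1.6472 + 0.022587 = 1.6698.
⟨E⟩ = 1.8760, ⟨E²⟩ = 13.832.
C_V/k_B = (⟨E²⟩ − ⟨E⟩²)/(kT)² = (13.832 − 3.5194)/59.753 = 0.173.

0.173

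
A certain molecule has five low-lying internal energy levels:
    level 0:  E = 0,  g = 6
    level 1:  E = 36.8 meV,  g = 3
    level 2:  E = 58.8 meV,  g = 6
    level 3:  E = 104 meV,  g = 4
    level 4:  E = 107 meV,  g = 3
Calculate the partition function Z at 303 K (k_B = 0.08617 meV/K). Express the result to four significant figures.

k_BT = 0.08617 × 303 K = 26.1095 meV.
Eᵢ/kT = 0, 1.40945, 2.25205, 3.98322, 4.09813.
Z = Σ gᵢe^(−Eᵢ/kT) = 6·e^(−0) + 3·e^(−1.40945) + 6·e^(−2.25205) + 4·e^(−3.98322) + 3·e^(−4.09813) = 6.00000 + 0.732833 + 0.631100 + 0.0745023 + 0.0498111 = 7.48825.

Z = 7.488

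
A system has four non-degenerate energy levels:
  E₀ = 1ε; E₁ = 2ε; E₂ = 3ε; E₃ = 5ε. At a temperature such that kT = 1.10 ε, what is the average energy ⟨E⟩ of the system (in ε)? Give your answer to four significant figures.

Eᵢ/kT = 0.909091, 1.81818, 2.72727, 4.54545.
Z = Σ e^(−Eᵢ/kT) = e^(−0.909091) + e^(−1.81818) + e^(−2.72727) + e^(−4.54545) = 0.402890 + 0.162321 + 0.0653976 + 0.0106154 = 0.641224.
⟨E⟩ = Σ Eᵢ e^(−Eᵢ/kT) / Z = (1·0.402890 + 2·0.162321 + 3·0.0653976 + 5·0.0106154) / 0.641224 = 1.523 ε.

1.523 ε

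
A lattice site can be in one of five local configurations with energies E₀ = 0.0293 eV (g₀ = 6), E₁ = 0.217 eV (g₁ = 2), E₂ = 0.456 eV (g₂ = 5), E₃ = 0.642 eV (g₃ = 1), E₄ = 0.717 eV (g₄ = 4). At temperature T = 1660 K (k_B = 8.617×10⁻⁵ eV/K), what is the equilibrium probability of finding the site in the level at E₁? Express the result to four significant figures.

k_BT = 8.617×10⁻⁵ × 1660 K = 0.143042 eV.
Eᵢ/kT = 0.204835, 1.51704, 3.18787, 4.48819, 5.01251.
Z = Σ gᵢe^(−Eᵢ/kT) = 6·e^(−0.204835) + 2·e^(−1.51704) + 5·e^(−3.18787) + 1·e^(−4.48819) + 4·e^(−5.01251) = 4.88869 + 0.438720 + 0.206298 + 0.0112410 + 0.0266167 = 5.57157.
P₁ = g₁ e^(−E₁/kT) / Z = 0.438720/5.57157 = 0.07874.

0.07874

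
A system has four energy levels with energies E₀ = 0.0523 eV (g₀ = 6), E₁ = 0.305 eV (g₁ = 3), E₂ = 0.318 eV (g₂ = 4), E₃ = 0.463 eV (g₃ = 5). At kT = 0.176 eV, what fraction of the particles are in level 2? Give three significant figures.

Eᵢ/kT = 0.29716, 1.7330, 1.8068, 2.6307.
Z = Σ gᵢe^(−Eᵢ/kT) = 6·e^(−0.29716) + 3·e^(−1.7330) + 4·e^(−1.8068) + 5·e^(−2.6307) = 4.4576 + 0.53026 + 0.65671 + 0.36014 = 6.0047.
P₂ = g₂ e^(−E₂/kT) / Z = 0.65671/6.0047 = 0.109.

0.109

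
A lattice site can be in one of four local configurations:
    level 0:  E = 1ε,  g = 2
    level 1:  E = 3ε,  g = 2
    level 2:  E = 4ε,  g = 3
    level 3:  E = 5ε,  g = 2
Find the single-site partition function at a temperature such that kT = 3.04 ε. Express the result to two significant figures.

Z = 3.4

Eᵢ/kT = 0.3289, 0.9868, 1.316, 1.645.
Z = Σ gᵢe^(−Eᵢ/kT) = 2·e^(−0.3289) + 2·e^(−0.9868) + 3·e^(−1.316) + 2·e^(−1.645) = 1.439 + 0.7455 + 0.8046 + 0.3860 = 3.375.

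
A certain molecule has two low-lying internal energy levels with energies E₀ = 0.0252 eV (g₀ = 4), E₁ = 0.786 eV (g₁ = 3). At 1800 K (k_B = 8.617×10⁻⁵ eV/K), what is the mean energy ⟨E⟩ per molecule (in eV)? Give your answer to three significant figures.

0.0294 eV

k_BT = 8.617×10⁻⁵ × 1800 K = 0.15511 eV.
Eᵢ/kT = 0.16247, 5.0674.
Z = Σ gᵢe^(−Eᵢ/kT) = 4·e^(−0.16247) + 3·e^(−5.0674) = 3.4002 + 0.018896 = 3.4191.
⟨E⟩ = Σ Eᵢ gᵢe^(−Eᵢ/kT) / Z = (0.0252·3.4002 + 0.786·0.018896) / 3.4191 = 0.0294 eV.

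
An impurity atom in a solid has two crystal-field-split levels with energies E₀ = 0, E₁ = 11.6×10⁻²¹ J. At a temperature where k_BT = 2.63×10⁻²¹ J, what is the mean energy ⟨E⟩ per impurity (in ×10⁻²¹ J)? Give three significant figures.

0.139 ×10⁻²¹ J

Eᵢ/kT = 0, 4.4106.
Z = Σ e^(−Eᵢ/kT) = e^(−0) + e^(−4.4106) = 1.0000 + 0.012148 = 1.0121.
⟨E⟩ = Σ Eᵢ e^(−Eᵢ/kT) / Z = (0·1.0000 + 11.6·0.012148) / 1.0121 = 0.139 ×10⁻²¹ J.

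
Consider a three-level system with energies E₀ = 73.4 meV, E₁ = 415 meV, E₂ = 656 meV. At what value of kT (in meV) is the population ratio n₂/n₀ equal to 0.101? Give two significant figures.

250 meV

n₂/n₀ = exp[−(E₂−E₀)/kT] = 0.101.
⇒ (E₂−E₀)/kT = ln(1/0.101) = ln(9.901) = 2.293.
kT = 582.6 meV / 2.293 = 250 meV.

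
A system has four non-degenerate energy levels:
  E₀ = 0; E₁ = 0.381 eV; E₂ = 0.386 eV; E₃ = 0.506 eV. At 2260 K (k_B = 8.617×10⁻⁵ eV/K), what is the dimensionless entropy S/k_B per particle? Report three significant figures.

k_BT = 8.617×10⁻⁵ × 2260 K = 0.19474 eV.
Eᵢ/kT = 0, 1.9565, 1.9821, 2.5983.
Z = Σ e^(−Eᵢ/kT) = e^(−0) + e^(−1.9565) + e^(−1.9821) + e^(−2.5983) = 1.0000 + 0.14135 + 0.13778 + 0.074400 = 1.3535.
⟨E⟩ = Σ EᵢPᵢ = 0.10690 eV.
S/k_B = ln Z + ⟨E⟩/kT = ln(1.3535) + 0.10690/0.19474 = 0.30269 + 0.54894 = 0.852.

0.852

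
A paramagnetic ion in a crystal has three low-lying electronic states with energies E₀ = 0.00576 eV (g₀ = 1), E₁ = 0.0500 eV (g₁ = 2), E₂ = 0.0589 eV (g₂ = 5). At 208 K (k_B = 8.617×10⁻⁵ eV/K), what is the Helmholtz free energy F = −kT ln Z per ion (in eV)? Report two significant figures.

-0.00062 eV

k_BT = 8.617×10⁻⁵ × 208 K = 0.01792 eV.
Eᵢ/kT = 0.3214, 2.790, 3.287.
Z = Σ gᵢe^(−Eᵢ/kT) = 1·e^(−0.3214) + 2·e^(−2.790) + 5·e^(−3.287) = 0.7251 + 0.1228 + 0.1868 = 1.035.
F = −kT ln Z = −0.01792 × ln(1.035) = −0.01792 × 0.03440 = -0.00062 eV.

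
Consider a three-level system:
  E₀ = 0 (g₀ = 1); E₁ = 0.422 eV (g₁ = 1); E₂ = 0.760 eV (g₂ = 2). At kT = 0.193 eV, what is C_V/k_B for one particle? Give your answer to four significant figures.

Eᵢ/kT = 0, 2.18653, 3.93782.
Z = Σ gᵢe^(−Eᵢ/kT) = 1·e^(−0) + 1·e^(−2.18653) + 2·e^(−3.93782) = 1.00000 + 0.112306 + 0.0389813 = 1.15129.
⟨E⟩ = 0.0668979 eV, ⟨E²⟩ = 0.0369286 eV².
C_V/k_B = (⟨E²⟩ − ⟨E⟩²)/(kT)² = (0.0369286 − 0.00447533)/0.0372490 = 0.8713.

0.8713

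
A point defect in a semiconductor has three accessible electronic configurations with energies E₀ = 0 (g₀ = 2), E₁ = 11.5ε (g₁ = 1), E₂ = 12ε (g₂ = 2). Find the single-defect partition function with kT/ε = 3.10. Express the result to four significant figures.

Eᵢ/kT = 0, 3.70968, 3.87097.
Z = Σ gᵢe^(−Eᵢ/kT) = 2·e^(−0) + 1·e^(−3.70968) + 2·e^(−3.87097) = 2.00000 + 0.0244854 + 0.0416763 = 2.06616.

Z = 2.066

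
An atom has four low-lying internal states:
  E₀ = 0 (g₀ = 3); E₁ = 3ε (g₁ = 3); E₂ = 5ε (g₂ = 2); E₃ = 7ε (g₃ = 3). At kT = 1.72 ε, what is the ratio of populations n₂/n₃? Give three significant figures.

n₂/n₃ = (g₂/g₃) exp[−(E₂−E₃)/kT] = (2/3) × exp(−(-2ε)/(1.72ε)) = (2/3) × exp(1.1628) = 2.13.

2.13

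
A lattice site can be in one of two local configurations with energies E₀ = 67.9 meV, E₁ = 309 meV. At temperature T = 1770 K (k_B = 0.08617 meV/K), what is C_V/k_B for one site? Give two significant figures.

0.35

k_BT = 0.08617 × 1770 K = 152.5 meV.
Eᵢ/kT = 0.4452, 2.026.
Z = Σ e^(−Eᵢ/kT) = e^(−0.4452) + e^(−2.026) = 0.6407 + 0.1319 = 0.7726.
⟨E⟩ = 109.1 meV, ⟨E²⟩ = 20120 meV².
C_V/k_B = (⟨E²⟩ − ⟨E⟩²)/(kT)² = (20120 − 11900)/23260 = 0.35.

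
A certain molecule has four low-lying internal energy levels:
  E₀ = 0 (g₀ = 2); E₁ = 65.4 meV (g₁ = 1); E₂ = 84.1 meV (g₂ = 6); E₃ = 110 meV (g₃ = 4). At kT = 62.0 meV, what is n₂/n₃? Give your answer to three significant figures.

n₂/n₃ = (g₂/g₃) exp[−(E₂−E₃)/kT] = (6/4) × exp(−(-25.9 meV)/(62.0 meV)) = (6/4) × exp(0.41774) = 2.28.

2.28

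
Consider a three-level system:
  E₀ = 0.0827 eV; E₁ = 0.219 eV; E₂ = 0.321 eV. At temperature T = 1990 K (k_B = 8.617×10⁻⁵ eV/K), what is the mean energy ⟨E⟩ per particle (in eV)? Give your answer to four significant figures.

k_BT = 8.617×10⁻⁵ × 1990 K = 0.171478 eV.
Eᵢ/kT = 0.482278, 1.27713, 1.87196.
Z = Σ e^(−Eᵢ/kT) = e^(−0.482278) + e^(−1.27713) + e^(−1.87196) = 0.617375 + 0.278836 + 0.153822 = 1.05003.
⟨E⟩ = Σ Eᵢ e^(−Eᵢ/kT) / Z = (0.0827·0.617375 + 0.219·0.278836 + 0.321·0.153822) / 1.05003 = 0.1538 eV.

0.1538 eV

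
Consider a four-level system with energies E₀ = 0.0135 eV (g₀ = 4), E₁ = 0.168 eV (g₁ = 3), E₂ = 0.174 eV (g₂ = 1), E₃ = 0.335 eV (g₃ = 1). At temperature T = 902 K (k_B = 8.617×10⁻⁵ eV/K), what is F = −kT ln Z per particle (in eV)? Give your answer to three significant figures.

-0.104 eV

k_BT = 8.617×10⁻⁵ × 902 K = 0.077725 eV.
Eᵢ/kT = 0.17369, 2.1615, 2.2387, 4.3101.
Z = Σ gᵢe^(−Eᵢ/kT) = 4·e^(−0.17369) + 3·e^(−2.1615) + 1·e^(−2.2387) + 1·e^(−4.3101) = 3.3622 + 0.34546 + 0.10660 + 0.013432 = 3.8277.
F = −kT ln Z = −0.077725 × ln(3.8277) = −0.077725 × 1.3423 = -0.104 eV.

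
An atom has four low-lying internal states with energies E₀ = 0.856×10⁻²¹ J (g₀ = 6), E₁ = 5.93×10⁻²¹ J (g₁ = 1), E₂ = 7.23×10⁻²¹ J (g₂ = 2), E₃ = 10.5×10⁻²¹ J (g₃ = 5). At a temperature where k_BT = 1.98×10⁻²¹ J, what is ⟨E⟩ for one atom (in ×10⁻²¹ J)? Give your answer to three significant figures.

Eᵢ/kT = 0.43232, 2.9949, 3.6515, 5.3030.
Z = Σ gᵢe^(−Eᵢ/kT) = 6·e^(−0.43232) + 1·e^(−2.9949) + 2·e^(−3.6515) + 5·e^(−5.3030) = 3.8940 + 0.050042 + 0.051904 + 0.024883 = 4.0208.
⟨E⟩ = Σ Eᵢ gᵢe^(−Eᵢ/kT) / Z = (0.856·3.8940 + 5.93·0.050042 + 7.23·0.051904 + 10.5·0.024883) / 4.0208 = 1.06 ×10⁻²¹ J.

1.06 ×10⁻²¹ J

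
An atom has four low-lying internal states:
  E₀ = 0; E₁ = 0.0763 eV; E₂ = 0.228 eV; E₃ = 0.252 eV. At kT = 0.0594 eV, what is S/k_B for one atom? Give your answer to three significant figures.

0.652

Eᵢ/kT = 0, 1.2845, 3.8384, 4.2424.
Z = Σ e^(−Eᵢ/kT) = e^(−0) + e^(−1.2845) + e^(−3.8384) + e^(−4.2424) = 1.0000 + 0.27679 + 0.021528 + 0.014373 = 1.3127.
⟨E⟩ = Σ EᵢPᵢ = 0.022587 eV.
S/k_B = ln Z + ⟨E⟩/kT = ln(1.3127) + 0.022587/0.0594 = 0.27209 + 0.38025 = 0.652.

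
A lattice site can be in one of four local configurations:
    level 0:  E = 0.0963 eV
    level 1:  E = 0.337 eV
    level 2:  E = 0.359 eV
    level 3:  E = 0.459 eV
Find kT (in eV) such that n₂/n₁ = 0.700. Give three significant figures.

n₂/n₁ = exp[−(E₂−E₁)/kT] = 0.700.
⇒ (E₂−E₁)/kT = ln(1/0.700) = ln(1.4286) = 0.35669.
kT = 0.022 eV / 0.35669 = 0.0617 eV.

0.0617 eV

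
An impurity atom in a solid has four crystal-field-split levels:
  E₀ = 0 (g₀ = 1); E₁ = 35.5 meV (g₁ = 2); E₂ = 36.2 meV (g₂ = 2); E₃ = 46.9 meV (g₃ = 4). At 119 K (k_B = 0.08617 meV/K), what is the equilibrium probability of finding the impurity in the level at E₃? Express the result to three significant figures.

0.0355

k_BT = 0.08617 × 119 K = 10.254 meV.
Eᵢ/kT = 0, 3.4621, 3.5303, 4.5738.
Z = Σ gᵢe^(−Eᵢ/kT) = 1·e^(−0) + 2·e^(−3.4621) + 2·e^(−3.5303) + 4·e^(−4.5738) = 1.0000 + 0.062728 + 0.058592 + 0.041275 = 1.1626.
P₃ = g₃ e^(−E₃/kT) / Z = 0.041275/1.1626 = 0.0355.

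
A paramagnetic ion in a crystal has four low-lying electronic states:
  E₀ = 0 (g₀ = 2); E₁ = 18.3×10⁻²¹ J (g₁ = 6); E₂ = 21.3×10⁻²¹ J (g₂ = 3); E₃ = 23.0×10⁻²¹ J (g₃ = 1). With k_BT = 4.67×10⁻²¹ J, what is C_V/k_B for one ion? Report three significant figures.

1.14

Eᵢ/kT = 0, 3.9186, 4.5610, 4.9251.
Z = Σ gᵢe^(−Eᵢ/kT) = 2·e^(−0) + 6·e^(−3.9186) + 3·e^(−4.5610) + 1·e^(−4.9251) = 2.0000 + 0.11921 + 0.031355 + 0.0072620 = 2.1578.
⟨E⟩ = 1.3979, ⟨E²⟩ = 26.874.
C_V/k_B = (⟨E²⟩ − ⟨E⟩²)/(kT)² = (26.874 − 1.9541)/21.809 = 1.14.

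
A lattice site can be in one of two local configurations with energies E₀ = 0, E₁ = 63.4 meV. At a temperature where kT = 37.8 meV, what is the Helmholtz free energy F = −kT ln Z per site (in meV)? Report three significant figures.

-6.48 meV

Eᵢ/kT = 0, 1.6772.
Z = Σ e^(−Eᵢ/kT) = e^(−0) + e^(−1.6772) = 1.0000 + 0.18690 = 1.1869.
F = −kT ln Z = −37.8 × ln(1.1869) = −37.8 × 0.17134 = -6.48 meV.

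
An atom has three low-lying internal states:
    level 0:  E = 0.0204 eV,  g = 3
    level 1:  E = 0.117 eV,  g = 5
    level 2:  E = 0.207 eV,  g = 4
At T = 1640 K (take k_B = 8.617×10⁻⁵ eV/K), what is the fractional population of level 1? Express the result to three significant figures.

k_BT = 8.617×10⁻⁵ × 1640 K = 0.14132 eV.
Eᵢ/kT = 0.14435, 0.82791, 1.4648.
Z = Σ gᵢe^(−Eᵢ/kT) = 3·e^(−0.14435) + 5·e^(−0.82791) + 4·e^(−1.4648) = 2.5968 + 2.1848 + 0.92450 = 5.7061.
P₁ = g₁ e^(−E₁/kT) / Z = 2.1848/5.7061 = 0.383.

0.383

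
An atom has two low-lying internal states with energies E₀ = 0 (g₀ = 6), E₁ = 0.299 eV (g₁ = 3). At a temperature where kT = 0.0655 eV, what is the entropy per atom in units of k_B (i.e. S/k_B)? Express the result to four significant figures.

1.821

Eᵢ/kT = 0, 4.56489.
Z = Σ gᵢe^(−Eᵢ/kT) = 6·e^(−0) + 3·e^(−4.56489) = 6.00000 + 0.0312331 = 6.03123.
⟨E⟩ = Σ EᵢPᵢ = 0.00154839 eV.
S/k_B = ln Z + ⟨E⟩/kT = ln(6.03123) + 0.00154839/0.0655 = 1.79695 + 0.0236395 = 1.821.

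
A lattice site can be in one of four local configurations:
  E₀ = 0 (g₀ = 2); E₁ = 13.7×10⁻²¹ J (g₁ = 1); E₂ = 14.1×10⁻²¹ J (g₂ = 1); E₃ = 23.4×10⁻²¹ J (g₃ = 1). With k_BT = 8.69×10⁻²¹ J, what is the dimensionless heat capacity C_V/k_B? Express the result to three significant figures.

Eᵢ/kT = 0, 1.5765, 1.6226, 2.6928.
Z = Σ gᵢe^(−Eᵢ/kT) = 2·e^(−0) + 1·e^(−1.5765) + 1·e^(−1.6226) + 1·e^(−2.6928) = 2.0000 + 0.20670 + 0.19738 + 0.067691 = 2.4718.
⟨E⟩ = 2.9124, ⟨E²⟩ = 46.566.
C_V/k_B = (⟨E²⟩ − ⟨E⟩²)/(kT)² = (46.566 − 8.4821)/75.516 = 0.504.

0.504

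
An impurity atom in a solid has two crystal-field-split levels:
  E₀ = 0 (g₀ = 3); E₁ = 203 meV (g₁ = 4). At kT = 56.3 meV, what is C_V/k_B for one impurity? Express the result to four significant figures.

0.4386

Eᵢ/kT = 0, 3.60568.
Z = Σ gᵢe^(−Eᵢ/kT) = 3·e^(−0) + 4·e^(−3.60568) = 3.00000 + 0.108676 = 3.10868.
⟨E⟩ = 7.09665 meV, ⟨E²⟩ = 1440.62 meV².
C_V/k_B = (⟨E²⟩ − ⟨E⟩²)/(kT)² = (1440.62 − 50.3624)/3169.69 = 0.4386.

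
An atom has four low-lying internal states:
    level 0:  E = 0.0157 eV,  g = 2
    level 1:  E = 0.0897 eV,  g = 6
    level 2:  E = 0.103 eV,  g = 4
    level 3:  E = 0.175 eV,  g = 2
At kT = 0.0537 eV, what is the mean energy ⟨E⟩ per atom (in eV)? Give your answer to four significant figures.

0.06046 eV

Eᵢ/kT = 0.292365, 1.67039, 1.91806, 3.25885.
Z = Σ gᵢe^(−Eᵢ/kT) = 2·e^(−0.292365) + 6·e^(−1.67039) + 4·e^(−1.91806) + 2·e^(−3.25885) = 1.49299 + 1.12904 + 0.587567 + 0.0768651 = 3.28646.
⟨E⟩ = Σ Eᵢ gᵢe^(−Eᵢ/kT) / Z = (0.0157·1.49299 + 0.0897·1.12904 + 0.103·0.587567 + 0.175·0.0768651) / 3.28646 = 0.06046 eV.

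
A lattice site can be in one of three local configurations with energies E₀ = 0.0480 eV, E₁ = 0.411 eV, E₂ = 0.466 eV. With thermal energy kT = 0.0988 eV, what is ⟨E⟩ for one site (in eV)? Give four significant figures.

0.06270 eV

Eᵢ/kT = 0.485830, 4.15992, 4.71660.
Z = Σ e^(−Eᵢ/kT) = e^(−0.485830) + e^(−4.15992) + e^(−4.71660) = 0.615186 + 0.0156088 + 0.00894554 = 0.639740.
⟨E⟩ = Σ Eᵢ e^(−Eᵢ/kT) / Z = (0.0480·0.615186 + 0.411·0.0156088 + 0.466·0.00894554) / 0.639740 = 0.06270 eV.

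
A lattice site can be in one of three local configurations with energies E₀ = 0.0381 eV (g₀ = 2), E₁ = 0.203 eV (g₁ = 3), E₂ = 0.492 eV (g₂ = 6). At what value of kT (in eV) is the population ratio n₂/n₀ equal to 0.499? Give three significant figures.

0.253 eV

n₂/n₀ = (g₂/g₀) exp[−(E₂−E₀)/kT] = 0.499.
⇒ (E₂−E₀)/kT = ln((6/2)/0.499) = ln(6.0120) = 1.7938.
kT = 0.4539 eV / 1.7938 = 0.253 eV.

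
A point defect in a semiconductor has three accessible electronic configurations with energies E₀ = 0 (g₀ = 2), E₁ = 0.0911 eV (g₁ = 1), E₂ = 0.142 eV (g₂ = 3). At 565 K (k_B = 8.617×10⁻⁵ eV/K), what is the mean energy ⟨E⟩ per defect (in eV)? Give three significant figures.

k_BT = 8.617×10⁻⁵ × 565 K = 0.048686 eV.
Eᵢ/kT = 0, 1.8712, 2.9166.
Z = Σ gᵢe^(−Eᵢ/kT) = 2·e^(−0) + 1·e^(−1.8712) + 3·e^(−2.9166) = 2.0000 + 0.15394 + 0.16235 = 2.3163.
⟨E⟩ = Σ Eᵢ gᵢe^(−Eᵢ/kT) / Z = (0·2.0000 + 0.0911·0.15394 + 0.142·0.16235) / 2.3163 = 0.0160 eV.

0.0160 eV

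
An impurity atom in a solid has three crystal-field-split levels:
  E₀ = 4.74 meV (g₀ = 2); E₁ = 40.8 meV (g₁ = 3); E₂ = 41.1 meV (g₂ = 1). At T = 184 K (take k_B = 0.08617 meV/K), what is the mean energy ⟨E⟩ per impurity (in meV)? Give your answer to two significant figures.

k_BT = 0.08617 × 184 K = 15.86 meV.
Eᵢ/kT = 0.2989, 2.573, 2.591.
Z = Σ gᵢe^(−Eᵢ/kT) = 2·e^(−0.2989) + 3·e^(−2.573) + 1·e^(−2.591) = 1.483 + 0.2289 + 0.07495 = 1.787.
⟨E⟩ = Σ Eᵢ gᵢe^(−Eᵢ/kT) / Z = (4.74·1.483 + 40.8·0.2289 + 41.1·0.07495) / 1.787 = 11 meV.

11 meV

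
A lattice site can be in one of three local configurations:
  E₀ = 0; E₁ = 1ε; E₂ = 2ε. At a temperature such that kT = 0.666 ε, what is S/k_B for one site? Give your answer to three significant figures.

0.621

Eᵢ/kT = 0, 1.5015, 3.0030.
Z = Σ e^(−Eᵢ/kT) = e^(−0) + e^(−1.5015) + e^(−3.0030) = 1.0000 + 0.22280 + 0.049638 = 1.2724.
⟨E⟩ = Σ EᵢPᵢ = 0.25312 ε.
S/k_B = ln Z + ⟨E⟩/kT = ln(1.2724) + 0.25312/0.666 = 0.24090 + 0.38006 = 0.621.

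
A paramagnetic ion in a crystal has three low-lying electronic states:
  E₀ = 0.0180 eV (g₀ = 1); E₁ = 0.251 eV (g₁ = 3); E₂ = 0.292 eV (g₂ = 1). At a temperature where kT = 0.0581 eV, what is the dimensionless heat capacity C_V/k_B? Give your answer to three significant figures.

0.950

Eᵢ/kT = 0.30981, 4.3201, 5.0258.
Z = Σ gᵢe^(−Eᵢ/kT) = 1·e^(−0.30981) + 3·e^(−4.3201) + 1·e^(−5.0258) = 0.73359 + 0.039896 + 0.0065663 = 0.78005.
⟨E⟩ = 0.032223 eV, ⟨E²⟩ = 0.0042447 eV².
C_V/k_B = (⟨E²⟩ − ⟨E⟩²)/(kT)² = (0.0042447 − 0.0010383)/0.0033756 = 0.950.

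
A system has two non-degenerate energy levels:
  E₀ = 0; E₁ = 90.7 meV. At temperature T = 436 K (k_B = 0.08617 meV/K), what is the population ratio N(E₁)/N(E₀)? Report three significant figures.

0.0894

k_BT = 0.08617 × 436 K = 37.570 meV.
n₁/n₀ = exp[−(E₁−E₀)/kT] = exp(−(90.7 meV)/(37.570 meV)) = exp(-2.4142) = 0.0894.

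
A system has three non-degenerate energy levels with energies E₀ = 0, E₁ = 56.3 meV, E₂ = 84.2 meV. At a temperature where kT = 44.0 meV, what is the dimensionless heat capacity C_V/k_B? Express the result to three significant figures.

0.498

Eᵢ/kT = 0, 1.2795, 1.9136.
Z = Σ e^(−Eᵢ/kT) = e^(−0) + e^(−1.2795) + e^(−1.9136) = 1.0000 + 0.27818 + 0.14755 = 1.4257.
⟨E⟩ = 19.699 meV, ⟨E²⟩ = 1352.2 meV².
C_V/k_B = (⟨E²⟩ − ⟨E⟩²)/(kT)² = (1352.2 − 388.05)/1936.0 = 0.498.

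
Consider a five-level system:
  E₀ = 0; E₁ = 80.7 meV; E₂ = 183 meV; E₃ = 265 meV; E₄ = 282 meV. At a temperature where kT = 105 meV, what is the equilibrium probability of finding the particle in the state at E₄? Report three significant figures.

Eᵢ/kT = 0, 0.76857, 1.7429, 2.5238, 2.6857.
Z = Σ e^(−Eᵢ/kT) = e^(−0) + e^(−0.76857) + e^(−1.7429) + e^(−2.5238) + e^(−2.6857) = 1.0000 + 0.46368 + 0.17501 + 0.080154 + 0.068173 = 1.7870.
P₄ = e^(−E₄/kT) / Z = 0.068173/1.7870 = 0.0381.

0.0381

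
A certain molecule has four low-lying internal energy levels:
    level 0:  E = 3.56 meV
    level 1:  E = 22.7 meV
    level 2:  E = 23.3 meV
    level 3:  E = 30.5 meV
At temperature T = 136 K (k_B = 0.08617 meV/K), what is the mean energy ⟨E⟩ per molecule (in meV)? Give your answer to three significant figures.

k_BT = 0.08617 × 136 K = 11.719 meV.
Eᵢ/kT = 0.30378, 1.9370, 1.9882, 2.6026.
Z = Σ e^(−Eᵢ/kT) = e^(−0.30378) + e^(−1.9370) + e^(−1.9882) + e^(−2.6026) = 0.73802 + 0.14414 + 0.13694 + 0.074081 = 1.0932.
⟨E⟩ = Σ Eᵢ e^(−Eᵢ/kT) / Z = (3.56·0.73802 + 22.7·0.14414 + 23.3·0.13694 + 30.5·0.074081) / 1.0932 = 10.4 meV.

10.4 meV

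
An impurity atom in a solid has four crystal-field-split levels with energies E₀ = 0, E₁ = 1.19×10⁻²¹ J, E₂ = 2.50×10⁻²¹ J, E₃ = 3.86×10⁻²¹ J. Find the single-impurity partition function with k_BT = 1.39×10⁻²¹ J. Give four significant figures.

Z = 1.653

Eᵢ/kT = 0, 0.856115, 1.79856, 2.77698.
Z = Σ e^(−Eᵢ/kT) = e^(−0) + e^(−0.856115) + e^(−1.79856) + e^(−2.77698) = 1.00000 + 0.424809 + 0.165537 + 0.0622261 = 1.65257.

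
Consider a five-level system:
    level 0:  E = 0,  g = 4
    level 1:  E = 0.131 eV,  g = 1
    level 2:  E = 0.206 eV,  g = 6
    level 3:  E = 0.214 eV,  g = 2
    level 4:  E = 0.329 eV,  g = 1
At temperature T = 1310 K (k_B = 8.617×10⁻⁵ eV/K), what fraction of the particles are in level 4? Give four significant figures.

k_BT = 8.617×10⁻⁵ × 1310 K = 0.112883 eV.
Eᵢ/kT = 0, 1.16049, 1.82490, 1.89577, 2.91452.
Z = Σ gᵢe^(−Eᵢ/kT) = 4·e^(−0) + 1·e^(−1.16049) + 6·e^(−1.82490) + 2·e^(−1.89577) + 1·e^(−2.91452) = 4.00000 + 0.313333 + 0.967403 + 0.300405 + 0.0542301 = 5.63537.
P₄ = g₄ e^(−E₄/kT) / Z = 0.0542301/5.63537 = 0.009623.

0.009623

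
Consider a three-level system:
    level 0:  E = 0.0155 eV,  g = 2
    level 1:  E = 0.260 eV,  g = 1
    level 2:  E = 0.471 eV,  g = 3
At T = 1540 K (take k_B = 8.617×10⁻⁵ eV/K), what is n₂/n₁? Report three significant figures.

k_BT = 8.617×10⁻⁵ × 1540 K = 0.13270 eV.
n₂/n₁ = (g₂/g₁) exp[−(E₂−E₁)/kT] = (3/1) × exp(−(0.211 eV)/(0.13270 eV)) = (3/1) × exp(-1.5901) = 0.612.

0.612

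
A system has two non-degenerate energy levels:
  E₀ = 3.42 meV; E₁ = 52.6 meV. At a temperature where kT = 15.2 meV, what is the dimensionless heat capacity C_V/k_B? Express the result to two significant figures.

0.38

Eᵢ/kT = 0.2250, 3.461.
Z = Σ e^(−Eᵢ/kT) = e^(−0.2250) + e^(−3.461) = 0.7985 + 0.03140 = 0.8299.
⟨E⟩ = 5.281 meV, ⟨E²⟩ = 115.9 meV².
C_V/k_B = (⟨E²⟩ − ⟨E⟩²)/(kT)² = (115.9 − 27.89)/231.0 = 0.38.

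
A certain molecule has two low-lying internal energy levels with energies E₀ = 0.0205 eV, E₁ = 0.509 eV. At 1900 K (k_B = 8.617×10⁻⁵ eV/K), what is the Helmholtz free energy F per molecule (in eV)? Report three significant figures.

0.0124 eV

k_BT = 8.617×10⁻⁵ × 1900 K = 0.16372 eV.
Eᵢ/kT = 0.12521, 3.1090.
Z = Σ e^(−Eᵢ/kT) = e^(−0.12521) + e^(−3.1090) = 0.88231 + 0.044646 = 0.92696.
F = −kT ln Z = −0.16372 × ln(0.92696) = −0.16372 × -0.075845 = 0.0124 eV.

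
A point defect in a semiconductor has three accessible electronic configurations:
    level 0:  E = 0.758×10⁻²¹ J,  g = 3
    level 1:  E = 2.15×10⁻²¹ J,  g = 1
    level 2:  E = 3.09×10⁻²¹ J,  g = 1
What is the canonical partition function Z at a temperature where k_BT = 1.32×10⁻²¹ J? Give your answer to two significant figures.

Z = 2.0

Eᵢ/kT = 0.5742, 1.629, 2.341.
Z = Σ gᵢe^(−Eᵢ/kT) = 3·e^(−0.5742) + 1·e^(−1.629) + 1·e^(−2.341) = 1.689 + 0.1961 + 0.09623 = 1.981.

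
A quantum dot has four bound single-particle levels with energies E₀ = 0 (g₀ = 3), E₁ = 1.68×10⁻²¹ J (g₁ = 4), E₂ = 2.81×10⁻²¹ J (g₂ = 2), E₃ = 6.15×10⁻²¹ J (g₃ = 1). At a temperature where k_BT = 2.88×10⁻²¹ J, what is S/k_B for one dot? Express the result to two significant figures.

Eᵢ/kT = 0, 0.5833, 0.9757, 2.135.
Z = Σ gᵢe^(−Eᵢ/kT) = 3·e^(−0) + 4·e^(−0.5833) + 2·e^(−0.9757) + 1·e^(−2.135) = 3.000 + 2.232 + 0.7539 + 0.1182 = 6.104.
⟨E⟩ = Σ EᵢPᵢ = 1.080 ×10⁻²¹ J.
S/k_B = ln Z + ⟨E⟩/kT = ln(6.104) + 1.080/2.88 = 1.809 + 0.3750 = 2.2.

2.2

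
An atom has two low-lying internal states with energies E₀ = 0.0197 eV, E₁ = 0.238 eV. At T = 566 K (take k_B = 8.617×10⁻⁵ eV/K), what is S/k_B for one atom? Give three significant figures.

k_BT = 8.617×10⁻⁵ × 566 K = 0.048772 eV.
Eᵢ/kT = 0.40392, 4.8798.
Z = Σ e^(−Eᵢ/kT) = e^(−0.40392) + e^(−4.8798) = 0.66770 + 0.0075985 = 0.67530.
⟨E⟩ = Σ EᵢPᵢ = 0.022156 eV.
S/k_B = ln Z + ⟨E⟩/kT = ln(0.67530) + 0.022156/0.048772 = -0.39260 + 0.45428 = 0.0617.

0.0617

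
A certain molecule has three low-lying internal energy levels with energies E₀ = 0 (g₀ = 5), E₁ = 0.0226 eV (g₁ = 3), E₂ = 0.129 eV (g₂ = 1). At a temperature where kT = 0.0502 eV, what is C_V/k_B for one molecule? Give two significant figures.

0.10

Eᵢ/kT = 0, 0.4502, 2.570.
Z = Σ gᵢe^(−Eᵢ/kT) = 5·e^(−0) + 3·e^(−0.4502) + 1·e^(−2.570) = 5.000 + 1.913 + 0.07654 = 6.990.
⟨E⟩ = 0.007598 eV, ⟨E²⟩ = 0.0003220 eV².
C_V/k_B = (⟨E²⟩ − ⟨E⟩²)/(kT)² = (0.0003220 − 0.00005773)/0.002520 = 0.10.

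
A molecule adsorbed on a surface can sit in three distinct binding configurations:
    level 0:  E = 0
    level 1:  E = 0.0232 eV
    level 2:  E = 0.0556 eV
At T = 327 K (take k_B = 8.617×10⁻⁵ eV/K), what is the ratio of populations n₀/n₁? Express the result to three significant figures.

2.28

k_BT = 8.617×10⁻⁵ × 327 K = 0.028178 eV.
n₀/n₁ = exp[−(E₀−E₁)/kT] = exp(−(-0.0232 eV)/(0.028178 eV)) = exp(0.82334) = 2.28.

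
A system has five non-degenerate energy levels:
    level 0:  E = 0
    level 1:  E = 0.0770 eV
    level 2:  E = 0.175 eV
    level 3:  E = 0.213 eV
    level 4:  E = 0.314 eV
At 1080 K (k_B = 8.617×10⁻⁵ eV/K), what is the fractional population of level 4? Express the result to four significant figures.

0.01985

k_BT = 8.617×10⁻⁵ × 1080 K = 0.0930636 eV.
Eᵢ/kT = 0, 0.827391, 1.88043, 2.28876, 3.37404.
Z = Σ e^(−Eᵢ/kT) = e^(−0) + e^(−0.827391) + e^(−1.88043) + e^(−2.28876) + e^(−3.37404) = 1.00000 + 0.437188 + 0.152525 + 0.101392 + 0.0342510 = 1.72536.
P₄ = e^(−E₄/kT) / Z = 0.0342510/1.72536 = 0.01985.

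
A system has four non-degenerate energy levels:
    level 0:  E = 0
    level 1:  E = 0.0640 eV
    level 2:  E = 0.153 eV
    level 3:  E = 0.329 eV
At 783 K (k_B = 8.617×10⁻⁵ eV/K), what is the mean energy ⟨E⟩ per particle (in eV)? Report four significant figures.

0.02879 eV

k_BT = 8.617×10⁻⁵ × 783 K = 0.0674711 eV.
Eᵢ/kT = 0, 0.948554, 2.26764, 4.87616.
Z = Σ e^(−Eᵢ/kT) = e^(−0) + e^(−0.948554) + e^(−2.26764) + e^(−4.87616) = 1.00000 + 0.387301 + 0.103556 + 0.00762624 = 1.49848.
⟨E⟩ = Σ Eᵢ e^(−Eᵢ/kT) / Z = (0·1.00000 + 0.0640·0.387301 + 0.153·0.103556 + 0.329·0.00762624) / 1.49848 = 0.02879 eV.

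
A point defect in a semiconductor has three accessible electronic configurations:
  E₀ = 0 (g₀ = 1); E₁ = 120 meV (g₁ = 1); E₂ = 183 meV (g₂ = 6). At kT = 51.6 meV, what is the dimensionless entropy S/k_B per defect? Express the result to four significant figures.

0.9011

Eᵢ/kT = 0, 2.32558, 3.54651.
Z = Σ gᵢe^(−Eᵢ/kT) = 1·e^(−0) + 1·e^(−2.32558) + 6·e^(−3.54651) = 1.00000 + 0.0977267 + 0.172950 = 1.27068.
⟨E⟩ = Σ EᵢPᵢ = 34.1369 meV.
S/k_B = ln Z + ⟨E⟩/kT = ln(1.27068) + 34.1369/51.6 = 0.239552 + 0.661568 = 0.9011.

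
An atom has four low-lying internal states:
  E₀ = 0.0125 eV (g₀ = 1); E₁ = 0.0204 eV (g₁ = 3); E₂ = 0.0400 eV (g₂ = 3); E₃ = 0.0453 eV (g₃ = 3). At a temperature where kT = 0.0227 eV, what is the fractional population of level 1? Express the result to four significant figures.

Eᵢ/kT = 0.550661, 0.898678, 1.76211, 1.99559.
Z = Σ gᵢe^(−Eᵢ/kT) = 1·e^(−0.550661) + 3·e^(−0.898678) + 3·e^(−1.76211) + 3·e^(−1.99559) = 0.576569 + 1.22132 + 0.515047 + 0.407800 = 2.72074.
P₁ = g₁ e^(−E₁/kT) / Z = 1.22132/2.72074 = 0.4489.

0.4489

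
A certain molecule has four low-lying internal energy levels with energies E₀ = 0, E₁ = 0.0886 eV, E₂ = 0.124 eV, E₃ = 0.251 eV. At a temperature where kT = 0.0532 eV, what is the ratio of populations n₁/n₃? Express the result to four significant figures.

21.17

n₁/n₃ = exp[−(E₁−E₃)/kT] = exp(−(-0.1624 eV)/(0.0532 eV)) = exp(3.05263) = 21.17.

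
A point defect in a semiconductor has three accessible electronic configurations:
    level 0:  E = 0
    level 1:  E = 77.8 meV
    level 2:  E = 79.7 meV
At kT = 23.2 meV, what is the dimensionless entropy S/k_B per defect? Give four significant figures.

Eᵢ/kT = 0, 3.35345, 3.43534.
Z = Σ e^(−Eᵢ/kT) = e^(−0) + e^(−3.35345) + e^(−3.43534) = 1.00000 + 0.0349635 + 0.0322145 = 1.06718.
⟨E⟩ = Σ EᵢPᵢ = 4.95479 meV.
S/k_B = ln Z + ⟨E⟩/kT = ln(1.06718) + 4.95479/23.2 = 0.0650197 + 0.213569 = 0.2786.

0.2786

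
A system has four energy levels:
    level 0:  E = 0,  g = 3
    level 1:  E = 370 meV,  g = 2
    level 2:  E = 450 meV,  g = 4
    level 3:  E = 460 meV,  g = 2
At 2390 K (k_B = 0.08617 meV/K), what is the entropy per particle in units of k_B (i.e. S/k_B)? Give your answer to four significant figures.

1.900

k_BT = 0.08617 × 2390 K = 205.946 meV.
Eᵢ/kT = 0, 1.79659, 2.18504, 2.23360.
Z = Σ gᵢe^(−Eᵢ/kT) = 3·e^(−0) + 2·e^(−1.79659) + 4·e^(−2.18504) + 2·e^(−2.23360) = 3.00000 + 0.331727 + 0.449893 + 0.214284 = 3.99590.
⟨E⟩ = Σ EᵢPᵢ = 106.049 meV.
S/k_B = ln Z + ⟨E⟩/kT = ln(3.99590) + 106.049/205.946 = 1.38527 + 0.514936 = 1.900.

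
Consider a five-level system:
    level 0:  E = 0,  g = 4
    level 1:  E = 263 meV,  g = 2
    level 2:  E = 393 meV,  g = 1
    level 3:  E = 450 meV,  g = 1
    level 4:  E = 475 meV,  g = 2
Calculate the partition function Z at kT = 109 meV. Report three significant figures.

Eᵢ/kT = 0, 2.4128, 3.6055, 4.1284, 4.3578.
Z = Σ gᵢe^(−Eᵢ/kT) = 4·e^(−0) + 2·e^(−2.4128) + 1·e^(−3.6055) + 1·e^(−4.1284) + 2·e^(−4.3578) = 4.0000 + 0.17913 + 0.027174 + 0.016109 + 0.025613 = 4.2480.

Z = 4.25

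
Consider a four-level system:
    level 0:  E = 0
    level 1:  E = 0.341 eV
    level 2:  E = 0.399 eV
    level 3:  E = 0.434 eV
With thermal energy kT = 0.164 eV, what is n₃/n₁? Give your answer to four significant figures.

0.5672

n₃/n₁ = exp[−(E₃−E₁)/kT] = exp(−(0.093 eV)/(0.164 eV)) = exp(-0.567073) = 0.5672.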